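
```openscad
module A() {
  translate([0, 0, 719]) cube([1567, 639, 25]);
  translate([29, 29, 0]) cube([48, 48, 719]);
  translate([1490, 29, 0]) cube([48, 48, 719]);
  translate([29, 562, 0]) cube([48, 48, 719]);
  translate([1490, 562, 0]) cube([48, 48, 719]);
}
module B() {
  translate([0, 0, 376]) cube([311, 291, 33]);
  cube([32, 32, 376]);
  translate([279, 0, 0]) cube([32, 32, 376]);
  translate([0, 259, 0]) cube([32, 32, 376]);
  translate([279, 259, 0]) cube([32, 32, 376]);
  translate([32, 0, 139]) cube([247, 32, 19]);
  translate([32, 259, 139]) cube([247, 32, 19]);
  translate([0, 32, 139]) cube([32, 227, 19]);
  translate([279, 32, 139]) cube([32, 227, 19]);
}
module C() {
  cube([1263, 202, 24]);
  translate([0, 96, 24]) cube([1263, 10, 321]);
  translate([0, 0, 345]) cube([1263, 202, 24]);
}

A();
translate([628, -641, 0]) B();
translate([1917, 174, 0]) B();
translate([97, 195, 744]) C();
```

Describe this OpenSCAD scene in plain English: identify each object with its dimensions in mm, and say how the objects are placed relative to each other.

A is a rectangular dining table. The top is 1567×639×25 mm with its upper surface at z = 744 mm. It stands on four 48×48 mm square legs, each inset 29 mm from the nearest pair of top edges, running from the floor to the underside of the top.

B is a simple wooden stool: a rectangular seat 311 mm (x) by 291 mm (y), 33 mm thick, top face at z = 409 mm, on four square legs, each 32×32 mm in cross-section. The legs rest on z = 0, each flush with a corner of the seat. Four stretchers, 32 mm wide and 19 mm tall, connect adjacent legs with their undersides at z = 139 mm, each running between the inner faces of the legs it joins and aligned with the legs' outer faces on the other axis.

C is an I-beam lying along x, 1263 mm long. Overall section height 369 mm. Two flanges 202 mm wide (y) and 24 mm thick, one on the floor and one at the top; a web 10 mm thick runs between them, centred on the flange width.

Two stools sit around the table at the −y, +x sides. The I-beam is on top of the table.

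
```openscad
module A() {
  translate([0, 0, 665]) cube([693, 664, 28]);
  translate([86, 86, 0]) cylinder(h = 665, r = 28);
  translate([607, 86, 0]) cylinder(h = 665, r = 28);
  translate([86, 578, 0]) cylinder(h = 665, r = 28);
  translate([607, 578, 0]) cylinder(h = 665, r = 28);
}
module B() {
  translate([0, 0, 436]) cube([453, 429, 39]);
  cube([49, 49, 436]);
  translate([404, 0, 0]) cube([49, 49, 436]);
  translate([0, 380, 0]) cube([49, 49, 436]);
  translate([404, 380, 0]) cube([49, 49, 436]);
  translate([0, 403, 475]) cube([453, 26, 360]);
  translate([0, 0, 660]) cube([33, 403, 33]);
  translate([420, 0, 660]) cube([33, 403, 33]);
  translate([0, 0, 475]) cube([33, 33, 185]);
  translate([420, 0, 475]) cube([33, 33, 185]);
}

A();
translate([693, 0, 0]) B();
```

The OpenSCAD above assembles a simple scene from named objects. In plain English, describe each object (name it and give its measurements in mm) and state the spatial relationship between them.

A is a table: top 693 mm (x) × 664 mm (y), 28 mm thick, upper face at z = 693 mm, on four round legs of 56 mm diameter, each leg's bounding box inset 58 mm from the nearest pair of top edges, running from z = 0 to the bottom of the top.

B is a chair: 453×429 mm seat, 39 mm thick, top at z = 475 mm, on four 49 mm square corner legs flush with the seat edges. A 26 mm thick backrest slab spans the full seat width, extending 360 mm above the seat top, its back face flush with the seat's +y edge. Two armrests of 33×33 mm section run along each side from the seat's front edge to the front of the backrest, top faces 218 mm above the seat top and outer faces flush with the seat's x-edges; a 33×33 mm post under the front of each armrest stands on the seat at the front corner.

The chair is against the table's +x side, with their −y faces flush.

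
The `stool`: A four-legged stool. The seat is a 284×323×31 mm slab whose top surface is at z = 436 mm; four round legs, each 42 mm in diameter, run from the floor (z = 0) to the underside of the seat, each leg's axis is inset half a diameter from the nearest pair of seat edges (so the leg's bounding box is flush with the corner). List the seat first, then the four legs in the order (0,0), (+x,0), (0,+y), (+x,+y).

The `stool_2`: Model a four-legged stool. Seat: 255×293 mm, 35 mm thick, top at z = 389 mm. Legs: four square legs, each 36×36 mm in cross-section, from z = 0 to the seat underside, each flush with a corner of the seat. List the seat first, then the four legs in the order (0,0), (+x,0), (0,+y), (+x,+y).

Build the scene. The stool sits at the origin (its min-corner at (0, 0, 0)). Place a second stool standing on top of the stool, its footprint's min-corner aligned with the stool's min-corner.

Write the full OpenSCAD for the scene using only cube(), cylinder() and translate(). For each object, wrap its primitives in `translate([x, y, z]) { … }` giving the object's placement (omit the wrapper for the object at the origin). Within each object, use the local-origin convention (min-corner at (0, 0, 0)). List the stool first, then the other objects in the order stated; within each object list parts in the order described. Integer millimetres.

translate([0, 0, 405]) cube([284, 323, 31]);
translate([21, 21, 0]) cylinder(h = 405, r = 21);
translate([263, 21, 0]) cylinder(h = 405, r = 21);
translate([21, 302, 0]) cylinder(h = 405, r = 21);
translate([263, 302, 0]) cylinder(h = 405, r = 21);
translate([0, 0, 436]) {
  translate([0, 0, 354]) cube([255, 293, 35]);
  cube([36, 36, 354]);
  translate([219, 0, 0]) cube([36, 36, 354]);
  translate([0, 257, 0]) cube([36, 36, 354]);
  translate([219, 257, 0]) cube([36, 36, 354]);
}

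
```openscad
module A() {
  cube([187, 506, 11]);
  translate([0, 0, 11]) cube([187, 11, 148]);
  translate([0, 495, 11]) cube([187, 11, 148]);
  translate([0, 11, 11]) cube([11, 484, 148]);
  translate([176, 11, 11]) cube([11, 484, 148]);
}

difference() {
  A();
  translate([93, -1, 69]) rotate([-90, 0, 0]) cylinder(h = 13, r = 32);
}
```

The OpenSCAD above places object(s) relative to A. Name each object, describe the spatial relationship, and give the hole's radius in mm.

The subtracted cylinder has r = 32 mm.

A is an open box. The open box has a circular hole through its front wall. The hole's radius is 32 mm.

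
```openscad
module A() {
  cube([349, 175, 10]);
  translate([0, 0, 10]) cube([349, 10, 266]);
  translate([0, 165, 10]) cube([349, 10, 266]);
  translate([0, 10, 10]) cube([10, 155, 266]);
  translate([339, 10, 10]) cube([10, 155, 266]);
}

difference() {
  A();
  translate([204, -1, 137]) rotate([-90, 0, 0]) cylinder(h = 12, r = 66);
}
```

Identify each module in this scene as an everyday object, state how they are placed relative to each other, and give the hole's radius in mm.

The subtracted cylinder has r = 66 mm.

A is an open box. The open box has a circular hole through its front wall. The hole's radius is 66 mm.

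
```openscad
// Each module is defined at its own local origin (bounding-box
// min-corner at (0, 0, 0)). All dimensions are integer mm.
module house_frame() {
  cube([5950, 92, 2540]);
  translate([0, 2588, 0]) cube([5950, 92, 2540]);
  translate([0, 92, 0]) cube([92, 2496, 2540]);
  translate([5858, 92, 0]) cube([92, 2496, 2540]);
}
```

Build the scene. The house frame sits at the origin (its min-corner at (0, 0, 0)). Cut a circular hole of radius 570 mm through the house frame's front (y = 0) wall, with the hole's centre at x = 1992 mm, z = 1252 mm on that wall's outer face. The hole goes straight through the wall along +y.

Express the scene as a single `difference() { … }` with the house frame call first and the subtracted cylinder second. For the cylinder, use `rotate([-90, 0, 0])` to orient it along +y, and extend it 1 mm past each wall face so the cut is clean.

difference() {
  house_frame();
  translate([1992, -1, 1252]) rotate([-90, 0, 0]) cylinder(h = 94, r = 570);
}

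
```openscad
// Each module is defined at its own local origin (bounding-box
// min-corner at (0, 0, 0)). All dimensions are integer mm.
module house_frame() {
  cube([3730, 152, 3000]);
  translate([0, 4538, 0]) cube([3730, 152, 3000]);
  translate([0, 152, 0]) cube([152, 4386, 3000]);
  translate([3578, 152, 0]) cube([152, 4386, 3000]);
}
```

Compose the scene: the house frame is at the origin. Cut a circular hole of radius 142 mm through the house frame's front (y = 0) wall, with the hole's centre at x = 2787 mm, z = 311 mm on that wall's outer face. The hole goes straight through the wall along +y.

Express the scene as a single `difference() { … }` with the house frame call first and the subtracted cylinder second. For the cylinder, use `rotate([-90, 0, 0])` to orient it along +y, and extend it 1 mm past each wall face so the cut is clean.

difference() {
  house_frame();
  translate([2787, -1, 311]) rotate([-90, 0, 0]) cylinder(h = 154, r = 142);
}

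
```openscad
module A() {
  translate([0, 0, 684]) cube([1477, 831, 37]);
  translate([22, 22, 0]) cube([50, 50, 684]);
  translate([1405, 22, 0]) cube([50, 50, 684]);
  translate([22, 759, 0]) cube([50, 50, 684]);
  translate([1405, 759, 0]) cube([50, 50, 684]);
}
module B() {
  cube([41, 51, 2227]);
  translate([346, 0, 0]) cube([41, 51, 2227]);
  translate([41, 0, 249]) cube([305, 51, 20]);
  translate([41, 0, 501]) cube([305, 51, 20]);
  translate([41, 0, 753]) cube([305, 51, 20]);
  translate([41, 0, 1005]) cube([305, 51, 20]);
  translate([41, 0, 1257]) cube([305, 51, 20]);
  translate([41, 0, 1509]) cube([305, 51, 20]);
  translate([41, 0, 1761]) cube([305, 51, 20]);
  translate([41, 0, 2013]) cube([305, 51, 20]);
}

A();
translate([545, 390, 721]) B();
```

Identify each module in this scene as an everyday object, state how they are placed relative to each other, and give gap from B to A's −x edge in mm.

The ladder's min-x is at 545; the table's min-x is 0; gap = 545 mm.

A is a table. B is a ladder. The ladder is on top of the table, centred. The gap from the ladder to the table's −x edge is 545 mm.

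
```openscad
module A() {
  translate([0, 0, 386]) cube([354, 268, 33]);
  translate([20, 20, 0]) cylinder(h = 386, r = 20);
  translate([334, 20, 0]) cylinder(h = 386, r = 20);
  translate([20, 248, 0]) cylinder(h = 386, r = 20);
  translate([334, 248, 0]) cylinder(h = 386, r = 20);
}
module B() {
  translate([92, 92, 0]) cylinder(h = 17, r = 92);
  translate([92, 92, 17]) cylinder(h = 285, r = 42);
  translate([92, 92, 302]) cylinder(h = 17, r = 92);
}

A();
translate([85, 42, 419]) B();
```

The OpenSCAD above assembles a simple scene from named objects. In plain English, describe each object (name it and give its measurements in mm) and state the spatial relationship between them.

A is a simple wooden stool: a rectangular seat 354 mm (x) by 268 mm (y), 33 mm thick, top face at z = 419 mm, on four round legs, each 40 mm in diameter. The legs rest on z = 0, each leg's axis is inset half a diameter from the nearest pair of seat edges (so the leg's bounding box is flush with the corner).

B is a spool: two coaxial disc flanges of radius 92 mm and thickness 17 mm, joined by a core cylinder of radius 42 mm and height 285 mm. The lower flange rests on z = 0 and the three cylinders share a vertical axis.

The spool is on top of the stool, centred.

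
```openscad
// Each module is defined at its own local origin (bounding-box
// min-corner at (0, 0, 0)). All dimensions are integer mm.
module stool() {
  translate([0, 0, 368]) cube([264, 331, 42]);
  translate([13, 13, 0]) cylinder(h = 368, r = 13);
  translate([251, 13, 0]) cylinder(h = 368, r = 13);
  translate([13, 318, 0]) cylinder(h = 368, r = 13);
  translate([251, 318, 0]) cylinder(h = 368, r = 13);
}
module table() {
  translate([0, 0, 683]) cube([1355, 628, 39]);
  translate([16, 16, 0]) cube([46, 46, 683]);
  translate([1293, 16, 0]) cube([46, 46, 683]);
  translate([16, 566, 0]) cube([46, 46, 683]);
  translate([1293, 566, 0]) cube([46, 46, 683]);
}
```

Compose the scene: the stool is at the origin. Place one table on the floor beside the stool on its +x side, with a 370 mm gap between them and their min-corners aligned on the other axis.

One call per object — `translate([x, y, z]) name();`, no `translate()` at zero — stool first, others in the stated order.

stool();
translate([634, 0, 0]) table();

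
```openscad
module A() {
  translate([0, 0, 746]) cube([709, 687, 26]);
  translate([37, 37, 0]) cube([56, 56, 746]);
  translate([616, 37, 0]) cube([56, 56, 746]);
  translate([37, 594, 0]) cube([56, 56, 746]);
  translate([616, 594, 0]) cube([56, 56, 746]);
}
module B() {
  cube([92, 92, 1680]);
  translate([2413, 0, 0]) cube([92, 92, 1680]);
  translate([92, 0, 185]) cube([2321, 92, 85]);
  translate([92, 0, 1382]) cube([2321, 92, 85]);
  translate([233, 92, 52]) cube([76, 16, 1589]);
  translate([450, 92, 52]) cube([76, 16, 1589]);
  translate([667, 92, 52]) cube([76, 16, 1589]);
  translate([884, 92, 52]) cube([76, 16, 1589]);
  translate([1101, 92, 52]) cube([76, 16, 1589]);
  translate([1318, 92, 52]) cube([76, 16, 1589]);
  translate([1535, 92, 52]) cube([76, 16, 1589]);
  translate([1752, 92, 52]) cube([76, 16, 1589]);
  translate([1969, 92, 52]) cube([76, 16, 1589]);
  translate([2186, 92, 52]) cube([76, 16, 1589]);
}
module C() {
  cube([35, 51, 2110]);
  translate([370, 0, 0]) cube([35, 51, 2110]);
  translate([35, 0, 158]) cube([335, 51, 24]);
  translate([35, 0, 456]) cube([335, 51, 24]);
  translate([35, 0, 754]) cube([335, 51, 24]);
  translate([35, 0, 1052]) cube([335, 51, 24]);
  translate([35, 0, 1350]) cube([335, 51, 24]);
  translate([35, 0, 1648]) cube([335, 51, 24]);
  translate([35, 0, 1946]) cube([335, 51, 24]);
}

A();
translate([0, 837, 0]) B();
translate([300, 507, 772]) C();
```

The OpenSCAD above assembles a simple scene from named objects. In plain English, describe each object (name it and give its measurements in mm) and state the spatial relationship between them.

A is a rectangular dining table. The top is 709×687×26 mm with its upper surface at z = 772 mm. It stands on four 56×56 mm square legs, each inset 37 mm from the nearest pair of top edges, running from the floor to the underside of the top.

B is a fence section. Two 92×92 mm posts, 1680 mm tall, stand on the floor with a clear span of 2321 mm between their inner faces. Two horizontal rails of 92×85 mm section span the gap between the posts with their undersides at z = 185 mm and z = 1382 mm, flush with the posts' −y face. 10 pickets, each 76 mm wide, 16 mm thick and 1589 mm tall, are fixed to the +y face of the rails with their bottoms at z = 52 mm, evenly spaced across the span with equal gaps (rounded down to the nearest mm) at the −x end and between each pair — any rounding remainder accumulates at the +x end.

C is a wooden ladder with two side rails of 35×51 mm section and 2110 mm height, set 405 mm apart overall. Between them run 7 rectangular rungs (51 mm deep, 24 mm thick), front faces flush with the rails' −y face. The bottom of the first rung is 158 mm above the floor and each subsequent rung is 298 mm higher than the one below.

The fence section is on the floor beside the table on its +y side. The ladder is on top of the table.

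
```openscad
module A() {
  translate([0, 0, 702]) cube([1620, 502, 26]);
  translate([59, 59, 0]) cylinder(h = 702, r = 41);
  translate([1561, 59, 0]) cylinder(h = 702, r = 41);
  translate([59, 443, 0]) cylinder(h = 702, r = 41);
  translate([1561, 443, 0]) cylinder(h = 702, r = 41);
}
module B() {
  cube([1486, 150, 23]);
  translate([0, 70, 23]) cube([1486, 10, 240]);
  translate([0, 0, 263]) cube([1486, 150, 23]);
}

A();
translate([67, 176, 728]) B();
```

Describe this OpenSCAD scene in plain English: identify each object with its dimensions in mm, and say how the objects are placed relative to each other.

A is a rectangular dining table. The top is 1620×502×26 mm with its upper surface at z = 728 mm. It stands on four round legs of 82 mm diameter, each leg's bounding box inset 18 mm from the nearest pair of top edges, running from the floor to the underside of the top.

B is an I-beam lying along x, 1486 mm long. Overall section height 286 mm. Two flanges 150 mm wide (y) and 23 mm thick, one on the floor and one at the top; a web 10 mm thick runs between them, centred on the flange width.

The I-beam is on top of the table, centred.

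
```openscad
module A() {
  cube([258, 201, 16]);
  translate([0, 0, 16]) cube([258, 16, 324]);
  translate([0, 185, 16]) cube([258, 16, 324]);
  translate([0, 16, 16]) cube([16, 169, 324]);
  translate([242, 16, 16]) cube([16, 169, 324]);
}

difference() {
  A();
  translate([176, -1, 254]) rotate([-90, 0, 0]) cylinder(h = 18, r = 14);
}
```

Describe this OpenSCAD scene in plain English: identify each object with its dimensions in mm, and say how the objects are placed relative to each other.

A is an open-topped rectangular box: outside dimensions 258×201×340 mm, with a uniform wall and base thickness of 16 mm. The base is a full 258×201 slab on the floor; four walls sit on top of the base. The front and back walls (the −y and +y sides) span the full width; the two side walls fit between them.

The open box has a circular hole of radius 14 mm through its front wall, centred at (x = 176, z = 254).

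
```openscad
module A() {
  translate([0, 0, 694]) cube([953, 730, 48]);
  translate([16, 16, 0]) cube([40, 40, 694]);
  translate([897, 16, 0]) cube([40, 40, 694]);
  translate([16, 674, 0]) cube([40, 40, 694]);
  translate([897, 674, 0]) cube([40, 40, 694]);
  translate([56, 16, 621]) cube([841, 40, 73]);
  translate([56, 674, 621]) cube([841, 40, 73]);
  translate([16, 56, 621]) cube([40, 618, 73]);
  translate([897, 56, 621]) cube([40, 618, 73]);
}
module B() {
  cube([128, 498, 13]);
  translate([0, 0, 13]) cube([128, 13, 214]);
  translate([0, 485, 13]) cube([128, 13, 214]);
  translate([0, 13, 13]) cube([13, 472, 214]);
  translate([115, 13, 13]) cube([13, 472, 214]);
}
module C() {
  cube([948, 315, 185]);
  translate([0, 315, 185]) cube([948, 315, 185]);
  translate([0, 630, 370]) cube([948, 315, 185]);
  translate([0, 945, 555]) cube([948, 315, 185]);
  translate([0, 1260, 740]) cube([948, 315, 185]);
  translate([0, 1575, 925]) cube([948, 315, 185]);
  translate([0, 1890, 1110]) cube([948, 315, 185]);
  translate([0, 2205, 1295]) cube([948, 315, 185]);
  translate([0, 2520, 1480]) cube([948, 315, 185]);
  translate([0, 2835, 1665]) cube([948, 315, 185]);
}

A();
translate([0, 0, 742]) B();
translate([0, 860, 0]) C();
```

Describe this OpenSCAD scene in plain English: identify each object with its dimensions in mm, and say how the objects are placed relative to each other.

A is a table with a 953×730 mm rectangular top, 48 mm thick, top surface at z = 742 mm, supported by four 40×40 mm square legs, each inset 16 mm from the nearest pair of top edges, running from the floor. Four apron rails, 40 mm thick and 73 mm tall, run between adjacent legs with their top edges flush with the underside of the top and their outer faces flush with the legs' outer faces.

B is an open-topped rectangular box: outside dimensions 128×498×227 mm, with a uniform wall and base thickness of 13 mm. The base is a full 128×498 slab on the floor; four walls sit on top of the base. The front and back walls (the −y and +y sides) span the full width; the two side walls fit between them.

C is a run of 10 identical solid stair steps. Each tread is 948×315 mm and each step block is 185 mm high. Step 1 rests on the floor; step k is offset from step 1 by (k−1)×315 mm in y and (k−1)×185 mm in z.

The open box is on top of the table. The staircase is on the floor beside the table on its +y side.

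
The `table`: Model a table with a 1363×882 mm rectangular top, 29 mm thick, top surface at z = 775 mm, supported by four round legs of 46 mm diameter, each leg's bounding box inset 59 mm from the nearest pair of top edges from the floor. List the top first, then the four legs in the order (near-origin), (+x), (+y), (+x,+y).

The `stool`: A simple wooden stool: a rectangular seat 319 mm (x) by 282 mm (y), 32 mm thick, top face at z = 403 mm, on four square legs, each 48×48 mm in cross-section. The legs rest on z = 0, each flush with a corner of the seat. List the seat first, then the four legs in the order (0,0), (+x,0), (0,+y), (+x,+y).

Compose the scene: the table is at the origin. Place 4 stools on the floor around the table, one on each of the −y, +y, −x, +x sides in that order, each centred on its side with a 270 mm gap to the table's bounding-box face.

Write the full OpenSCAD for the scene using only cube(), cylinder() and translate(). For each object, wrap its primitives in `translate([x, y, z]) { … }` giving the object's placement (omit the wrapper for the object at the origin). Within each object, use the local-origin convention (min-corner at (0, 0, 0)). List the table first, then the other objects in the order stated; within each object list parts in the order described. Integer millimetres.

translate([0, 0, 746]) cube([1363, 882, 29]);
translate([82, 82, 0]) cylinder(h = 746, r = 23);
translate([1281, 82, 0]) cylinder(h = 746, r = 23);
translate([82, 800, 0]) cylinder(h = 746, r = 23);
translate([1281, 800, 0]) cylinder(h = 746, r = 23);
translate([522, -552, 0]) {
  translate([0, 0, 371]) cube([319, 282, 32]);
  cube([48, 48, 371]);
  translate([271, 0, 0]) cube([48, 48, 371]);
  translate([0, 234, 0]) cube([48, 48, 371]);
  translate([271, 234, 0]) cube([48, 48, 371]);
}
translate([522, 1152, 0]) {
  translate([0, 0, 371]) cube([319, 282, 32]);
  cube([48, 48, 371]);
  translate([271, 0, 0]) cube([48, 48, 371]);
  translate([0, 234, 0]) cube([48, 48, 371]);
  translate([271, 234, 0]) cube([48, 48, 371]);
}
translate([-589, 300, 0]) {
  translate([0, 0, 371]) cube([319, 282, 32]);
  cube([48, 48, 371]);
  translate([271, 0, 0]) cube([48, 48, 371]);
  translate([0, 234, 0]) cube([48, 48, 371]);
  translate([271, 234, 0]) cube([48, 48, 371]);
}
translate([1633, 300, 0]) {
  translate([0, 0, 371]) cube([319, 282, 32]);
  cube([48, 48, 371]);
  translate([271, 0, 0]) cube([48, 48, 371]);
  translate([0, 234, 0]) cube([48, 48, 371]);
  translate([271, 234, 0]) cube([48, 48, 371]);
}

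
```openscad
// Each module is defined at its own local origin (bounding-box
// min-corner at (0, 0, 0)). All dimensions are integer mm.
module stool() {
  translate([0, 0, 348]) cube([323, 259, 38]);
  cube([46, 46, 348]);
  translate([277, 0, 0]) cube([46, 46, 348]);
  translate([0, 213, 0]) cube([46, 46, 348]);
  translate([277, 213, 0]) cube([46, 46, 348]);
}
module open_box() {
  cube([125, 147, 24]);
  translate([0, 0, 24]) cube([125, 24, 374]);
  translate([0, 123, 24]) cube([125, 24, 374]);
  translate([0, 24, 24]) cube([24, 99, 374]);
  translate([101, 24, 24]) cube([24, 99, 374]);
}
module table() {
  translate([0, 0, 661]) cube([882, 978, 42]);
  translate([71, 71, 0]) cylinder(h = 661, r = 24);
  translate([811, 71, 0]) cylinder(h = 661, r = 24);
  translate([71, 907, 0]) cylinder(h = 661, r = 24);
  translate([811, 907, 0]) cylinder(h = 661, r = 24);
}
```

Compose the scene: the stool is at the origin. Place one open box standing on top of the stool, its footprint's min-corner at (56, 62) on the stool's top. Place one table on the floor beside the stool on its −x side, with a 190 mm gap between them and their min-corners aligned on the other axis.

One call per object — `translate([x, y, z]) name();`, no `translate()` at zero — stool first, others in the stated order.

stool();
translate([56, 62, 386]) open_box();
translate([-1072, 0, 0]) table();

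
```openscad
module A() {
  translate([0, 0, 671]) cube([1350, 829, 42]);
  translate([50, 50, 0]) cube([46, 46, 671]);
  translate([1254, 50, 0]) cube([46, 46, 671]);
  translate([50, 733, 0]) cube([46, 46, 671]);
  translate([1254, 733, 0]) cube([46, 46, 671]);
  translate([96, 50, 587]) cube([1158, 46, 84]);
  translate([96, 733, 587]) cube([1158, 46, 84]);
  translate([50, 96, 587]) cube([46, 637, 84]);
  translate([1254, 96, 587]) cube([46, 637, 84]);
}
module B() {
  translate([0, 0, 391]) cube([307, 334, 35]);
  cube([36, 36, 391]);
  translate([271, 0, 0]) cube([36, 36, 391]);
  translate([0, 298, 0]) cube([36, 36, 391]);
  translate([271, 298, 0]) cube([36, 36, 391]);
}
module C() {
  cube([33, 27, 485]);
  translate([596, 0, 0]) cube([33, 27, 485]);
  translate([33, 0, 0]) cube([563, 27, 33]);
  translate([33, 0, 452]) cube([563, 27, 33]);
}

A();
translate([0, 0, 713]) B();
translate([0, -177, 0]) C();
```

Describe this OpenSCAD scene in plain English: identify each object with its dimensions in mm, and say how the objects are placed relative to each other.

A is a rectangular dining table. The top is 1350×829×42 mm with its upper surface at z = 713 mm. It stands on four 46×46 mm square legs, each inset 50 mm from the nearest pair of top edges, running from the floor to the underside of the top. Four apron rails, 46 mm thick and 84 mm tall, run between adjacent legs with their top edges flush with the underside of the top and their outer faces flush with the legs' outer faces.

B is a four-legged stool. The seat is a 307×334×35 mm slab whose top surface is at z = 426 mm; four square legs, each 36×36 mm in cross-section, run from the floor (z = 0) to the underside of the seat, each flush with a corner of the seat.

C is a picture frame with a 563×419 mm rectangular opening (x by z) and a uniform 33 mm border on every side. Frame depth is 27 mm along y. It is built from two vertical stiles running the full outside height and two horizontal rails spanning the gap between the stiles.

The stool is on top of the table. The picture frame is on the floor beside the table on its −y side.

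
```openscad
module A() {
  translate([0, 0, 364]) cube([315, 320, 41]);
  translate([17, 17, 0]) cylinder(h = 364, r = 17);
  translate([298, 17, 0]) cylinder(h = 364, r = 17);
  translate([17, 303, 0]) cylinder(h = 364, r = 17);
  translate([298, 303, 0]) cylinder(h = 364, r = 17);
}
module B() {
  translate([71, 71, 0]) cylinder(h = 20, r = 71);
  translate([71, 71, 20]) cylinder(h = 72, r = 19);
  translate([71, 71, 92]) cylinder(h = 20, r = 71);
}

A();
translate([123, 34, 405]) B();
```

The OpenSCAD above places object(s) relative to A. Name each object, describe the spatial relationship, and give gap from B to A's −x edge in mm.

The spool's min-x is at 123; the stool's min-x is 0; gap = 123 mm.

A is a stool. B is a spool. The spool is on top of the stool. The gap from the spool to the stool's −x edge is 123 mm.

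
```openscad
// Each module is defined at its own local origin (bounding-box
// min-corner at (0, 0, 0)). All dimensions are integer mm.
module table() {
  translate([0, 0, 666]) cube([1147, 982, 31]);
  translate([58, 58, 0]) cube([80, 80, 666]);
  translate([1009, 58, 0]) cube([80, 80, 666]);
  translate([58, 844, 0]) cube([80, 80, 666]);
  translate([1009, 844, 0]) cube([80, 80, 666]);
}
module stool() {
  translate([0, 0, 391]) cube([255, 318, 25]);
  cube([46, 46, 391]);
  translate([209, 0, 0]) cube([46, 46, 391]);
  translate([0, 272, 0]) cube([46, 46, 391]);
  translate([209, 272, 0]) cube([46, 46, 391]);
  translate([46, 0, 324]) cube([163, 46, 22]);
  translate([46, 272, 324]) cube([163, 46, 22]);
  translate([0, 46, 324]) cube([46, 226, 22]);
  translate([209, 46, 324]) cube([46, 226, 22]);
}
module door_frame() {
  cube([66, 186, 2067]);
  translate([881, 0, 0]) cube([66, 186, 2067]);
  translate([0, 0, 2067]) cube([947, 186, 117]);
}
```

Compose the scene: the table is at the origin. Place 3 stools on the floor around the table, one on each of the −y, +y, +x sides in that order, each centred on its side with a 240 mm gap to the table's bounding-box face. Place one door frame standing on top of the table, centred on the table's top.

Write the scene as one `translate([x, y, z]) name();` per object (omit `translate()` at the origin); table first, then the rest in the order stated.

table();
translate([446, -558, 0]) stool();
translate([446, 1222, 0]) stool();
translate([1387, 332, 0]) stool();
translate([100, 398, 697]) door_frame();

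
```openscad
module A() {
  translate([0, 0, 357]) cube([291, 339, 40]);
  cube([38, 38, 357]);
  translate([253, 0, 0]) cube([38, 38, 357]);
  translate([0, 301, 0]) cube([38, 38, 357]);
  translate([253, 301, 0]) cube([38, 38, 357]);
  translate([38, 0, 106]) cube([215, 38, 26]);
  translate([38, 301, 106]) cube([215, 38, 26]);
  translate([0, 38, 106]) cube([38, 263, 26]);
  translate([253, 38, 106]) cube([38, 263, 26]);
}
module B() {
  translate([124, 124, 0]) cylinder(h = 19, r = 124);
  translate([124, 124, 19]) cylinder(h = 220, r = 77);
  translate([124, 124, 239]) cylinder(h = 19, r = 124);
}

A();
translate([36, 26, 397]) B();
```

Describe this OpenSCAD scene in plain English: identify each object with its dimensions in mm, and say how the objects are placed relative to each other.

A is a four-legged stool. The seat is a 291×339×40 mm slab whose top surface is at z = 397 mm; four square legs, each 38×38 mm in cross-section, run from the floor (z = 0) to the underside of the seat, each flush with a corner of the seat. Four stretchers, 38 mm wide and 26 mm tall, connect adjacent legs with their undersides at z = 106 mm, each running between the inner faces of the legs it joins and aligned with the legs' outer faces on the other axis.

B is a spool: two coaxial disc flanges of radius 124 mm and thickness 19 mm, joined by a core cylinder of radius 77 mm and height 220 mm. The lower flange rests on z = 0 and the three cylinders share a vertical axis.

The spool is on top of the stool.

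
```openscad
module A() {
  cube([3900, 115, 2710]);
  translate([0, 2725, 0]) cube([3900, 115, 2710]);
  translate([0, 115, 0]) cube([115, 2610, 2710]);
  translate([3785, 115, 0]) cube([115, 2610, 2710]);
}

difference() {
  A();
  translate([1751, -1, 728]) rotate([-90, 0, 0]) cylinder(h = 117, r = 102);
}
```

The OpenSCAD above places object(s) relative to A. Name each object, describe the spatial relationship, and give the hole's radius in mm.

The subtracted cylinder has r = 102 mm.

A is a house frame. The house frame has a circular hole through its front wall. The hole's radius is 102 mm.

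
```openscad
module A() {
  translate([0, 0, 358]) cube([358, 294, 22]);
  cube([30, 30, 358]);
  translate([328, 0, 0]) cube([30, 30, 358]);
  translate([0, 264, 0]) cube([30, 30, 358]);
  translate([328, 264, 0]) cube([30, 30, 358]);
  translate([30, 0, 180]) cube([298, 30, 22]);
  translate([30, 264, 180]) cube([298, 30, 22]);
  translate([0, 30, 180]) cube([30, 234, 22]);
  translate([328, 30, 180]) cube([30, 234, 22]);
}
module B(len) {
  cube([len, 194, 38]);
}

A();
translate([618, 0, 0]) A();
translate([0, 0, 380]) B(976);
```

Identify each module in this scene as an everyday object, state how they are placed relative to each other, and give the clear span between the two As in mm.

Second stool starts at x = 618; first ends at x = 358; clear span = 618 − 358 = 260 mm.

A is a stool. B is a beam. A beam spans the tops of two stools. The clear span between the two stools is 260 mm.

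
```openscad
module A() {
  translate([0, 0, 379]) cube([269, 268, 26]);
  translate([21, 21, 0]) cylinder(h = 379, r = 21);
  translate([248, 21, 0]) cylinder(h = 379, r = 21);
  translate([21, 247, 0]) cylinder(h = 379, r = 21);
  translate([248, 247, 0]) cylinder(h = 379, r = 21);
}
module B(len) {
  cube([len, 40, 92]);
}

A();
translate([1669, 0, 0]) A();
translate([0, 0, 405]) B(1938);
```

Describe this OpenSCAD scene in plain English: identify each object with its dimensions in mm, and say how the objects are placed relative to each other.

A is a simple wooden stool: a rectangular seat 269 mm (x) by 268 mm (y), 26 mm thick, top face at z = 405 mm, on four round legs, each 42 mm in diameter. The legs rest on z = 0, each leg's axis is inset half a diameter from the nearest pair of seat edges (so the leg's bounding box is flush with the corner).

B is a rectangular beam 1938 mm long (x), 40 mm deep (y), 92 mm thick (z).

The beam spans the tops of two stools placed 1400 mm apart, resting at z = 405 mm.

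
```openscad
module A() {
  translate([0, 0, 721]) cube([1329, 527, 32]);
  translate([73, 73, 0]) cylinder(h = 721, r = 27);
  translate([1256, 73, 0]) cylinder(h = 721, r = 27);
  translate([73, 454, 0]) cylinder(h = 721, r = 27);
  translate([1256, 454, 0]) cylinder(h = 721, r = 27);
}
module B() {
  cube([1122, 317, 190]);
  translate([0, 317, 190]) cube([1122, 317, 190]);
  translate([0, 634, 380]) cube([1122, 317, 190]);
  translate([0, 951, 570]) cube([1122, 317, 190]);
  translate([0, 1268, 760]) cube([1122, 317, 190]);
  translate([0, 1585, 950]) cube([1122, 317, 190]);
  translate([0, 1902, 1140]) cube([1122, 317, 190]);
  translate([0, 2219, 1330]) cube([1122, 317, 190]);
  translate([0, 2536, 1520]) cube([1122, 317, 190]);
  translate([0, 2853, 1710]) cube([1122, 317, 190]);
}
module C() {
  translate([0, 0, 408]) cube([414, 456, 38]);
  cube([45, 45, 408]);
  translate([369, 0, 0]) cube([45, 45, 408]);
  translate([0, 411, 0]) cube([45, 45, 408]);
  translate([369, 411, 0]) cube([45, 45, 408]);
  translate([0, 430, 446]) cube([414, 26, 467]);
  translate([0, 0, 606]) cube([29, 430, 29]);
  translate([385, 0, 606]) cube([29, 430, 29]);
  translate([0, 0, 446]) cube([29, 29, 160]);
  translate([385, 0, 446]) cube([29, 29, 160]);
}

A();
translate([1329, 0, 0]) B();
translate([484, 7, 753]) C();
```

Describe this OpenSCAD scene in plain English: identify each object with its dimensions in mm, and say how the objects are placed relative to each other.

A is a rectangular dining table. The top is 1329×527×32 mm with its upper surface at z = 753 mm. It stands on four round legs of 54 mm diameter, each leg's bounding box inset 46 mm from the nearest pair of top edges, running from the floor to the underside of the top.

B is a straight staircase of 10 solid steps. Each step is 1122 mm wide (x), 317 mm deep (y, the going) and 190 mm tall (the rise). The first step rests on the floor; each subsequent step sits one going further in +y and one rise higher in +z, directly behind and above the previous step with no overlap.

C is a chair: 414×456 mm seat, 38 mm thick, top at z = 446 mm, on four 45 mm square corner legs flush with the seat edges. A 26 mm thick backrest slab spans the full seat width, extending 467 mm above the seat top, its back face flush with the seat's +y edge. Two armrests of 29×29 mm section run along each side from the seat's front edge to the front of the backrest, top faces 189 mm above the seat top and outer faces flush with the seat's x-edges; a 29×29 mm post under the front of each armrest stands on the seat at the front corner.

The staircase is against the table's +x side, with their −y faces flush. The chair is on top of the table.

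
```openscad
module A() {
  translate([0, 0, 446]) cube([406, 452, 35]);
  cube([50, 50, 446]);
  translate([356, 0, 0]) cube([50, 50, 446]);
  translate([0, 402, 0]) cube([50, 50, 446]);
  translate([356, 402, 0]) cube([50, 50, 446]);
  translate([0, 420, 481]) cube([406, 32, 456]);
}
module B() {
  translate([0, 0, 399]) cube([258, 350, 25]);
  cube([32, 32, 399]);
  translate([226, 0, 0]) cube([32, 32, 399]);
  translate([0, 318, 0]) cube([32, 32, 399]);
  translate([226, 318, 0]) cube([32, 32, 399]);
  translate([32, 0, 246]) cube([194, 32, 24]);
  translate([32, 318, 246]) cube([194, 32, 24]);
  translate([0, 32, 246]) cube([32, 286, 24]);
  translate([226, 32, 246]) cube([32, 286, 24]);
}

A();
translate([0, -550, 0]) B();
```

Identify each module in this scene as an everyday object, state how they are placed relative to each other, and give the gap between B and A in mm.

A is a chair. B is a stool. The stool is on the floor beside the chair on its −y side. The gap between the stool and the chair is 200 mm.

The stool's nearest face is 200 mm from the chair's −y face.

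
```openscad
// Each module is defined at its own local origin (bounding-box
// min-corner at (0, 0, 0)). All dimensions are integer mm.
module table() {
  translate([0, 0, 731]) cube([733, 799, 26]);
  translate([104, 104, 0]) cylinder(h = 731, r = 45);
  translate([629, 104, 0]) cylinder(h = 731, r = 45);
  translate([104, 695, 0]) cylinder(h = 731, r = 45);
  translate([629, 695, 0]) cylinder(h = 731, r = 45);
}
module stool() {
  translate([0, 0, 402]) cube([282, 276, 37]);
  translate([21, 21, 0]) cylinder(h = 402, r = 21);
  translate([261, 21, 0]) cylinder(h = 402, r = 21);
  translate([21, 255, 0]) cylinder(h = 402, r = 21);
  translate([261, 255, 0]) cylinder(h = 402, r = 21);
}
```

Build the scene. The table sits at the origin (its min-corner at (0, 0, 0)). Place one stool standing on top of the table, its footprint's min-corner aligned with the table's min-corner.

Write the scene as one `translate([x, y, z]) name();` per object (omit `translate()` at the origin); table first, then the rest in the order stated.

table();
translate([0, 0, 757]) stool();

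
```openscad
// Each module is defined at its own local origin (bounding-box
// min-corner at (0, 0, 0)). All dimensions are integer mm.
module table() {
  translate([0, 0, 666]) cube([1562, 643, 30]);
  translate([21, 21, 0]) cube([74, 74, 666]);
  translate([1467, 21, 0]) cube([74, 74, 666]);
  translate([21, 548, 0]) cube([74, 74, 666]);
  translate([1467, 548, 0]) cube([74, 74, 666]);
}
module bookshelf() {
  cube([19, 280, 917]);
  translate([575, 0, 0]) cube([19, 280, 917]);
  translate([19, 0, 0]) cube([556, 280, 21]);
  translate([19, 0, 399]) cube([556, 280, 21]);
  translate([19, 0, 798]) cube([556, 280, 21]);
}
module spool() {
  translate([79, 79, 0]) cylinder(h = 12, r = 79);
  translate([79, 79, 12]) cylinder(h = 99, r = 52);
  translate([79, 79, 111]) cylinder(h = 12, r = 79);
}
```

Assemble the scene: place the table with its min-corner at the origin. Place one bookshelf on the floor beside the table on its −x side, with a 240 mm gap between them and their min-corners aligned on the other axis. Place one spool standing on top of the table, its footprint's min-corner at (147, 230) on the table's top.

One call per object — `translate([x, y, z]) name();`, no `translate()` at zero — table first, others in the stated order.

table();
translate([-834, 0, 0]) bookshelf();
translate([147, 230, 696]) spool();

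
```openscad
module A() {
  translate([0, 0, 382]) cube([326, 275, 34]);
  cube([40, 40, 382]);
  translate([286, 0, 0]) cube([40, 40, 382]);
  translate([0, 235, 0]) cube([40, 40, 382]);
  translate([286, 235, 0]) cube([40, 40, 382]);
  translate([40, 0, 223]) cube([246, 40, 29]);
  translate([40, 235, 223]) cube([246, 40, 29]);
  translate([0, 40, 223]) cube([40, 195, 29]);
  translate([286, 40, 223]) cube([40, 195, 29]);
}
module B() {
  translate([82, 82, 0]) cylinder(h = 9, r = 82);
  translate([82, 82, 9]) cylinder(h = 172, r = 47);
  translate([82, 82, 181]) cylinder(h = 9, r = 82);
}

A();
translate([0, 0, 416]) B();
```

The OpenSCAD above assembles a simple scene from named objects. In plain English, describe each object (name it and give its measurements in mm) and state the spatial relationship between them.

A is a simple wooden stool: a rectangular seat 326 mm (x) by 275 mm (y), 34 mm thick, top face at z = 416 mm, on four square legs, each 40×40 mm in cross-section. The legs rest on z = 0, each flush with a corner of the seat. Four stretchers, 40 mm wide and 29 mm tall, connect adjacent legs with their undersides at z = 223 mm, each running between the inner faces of the legs it joins and aligned with the legs' outer faces on the other axis.

B is a spool: two coaxial disc flanges of radius 82 mm and thickness 9 mm, joined by a core cylinder of radius 47 mm and height 172 mm. The lower flange rests on z = 0 and the three cylinders share a vertical axis.

The spool is on top of the stool.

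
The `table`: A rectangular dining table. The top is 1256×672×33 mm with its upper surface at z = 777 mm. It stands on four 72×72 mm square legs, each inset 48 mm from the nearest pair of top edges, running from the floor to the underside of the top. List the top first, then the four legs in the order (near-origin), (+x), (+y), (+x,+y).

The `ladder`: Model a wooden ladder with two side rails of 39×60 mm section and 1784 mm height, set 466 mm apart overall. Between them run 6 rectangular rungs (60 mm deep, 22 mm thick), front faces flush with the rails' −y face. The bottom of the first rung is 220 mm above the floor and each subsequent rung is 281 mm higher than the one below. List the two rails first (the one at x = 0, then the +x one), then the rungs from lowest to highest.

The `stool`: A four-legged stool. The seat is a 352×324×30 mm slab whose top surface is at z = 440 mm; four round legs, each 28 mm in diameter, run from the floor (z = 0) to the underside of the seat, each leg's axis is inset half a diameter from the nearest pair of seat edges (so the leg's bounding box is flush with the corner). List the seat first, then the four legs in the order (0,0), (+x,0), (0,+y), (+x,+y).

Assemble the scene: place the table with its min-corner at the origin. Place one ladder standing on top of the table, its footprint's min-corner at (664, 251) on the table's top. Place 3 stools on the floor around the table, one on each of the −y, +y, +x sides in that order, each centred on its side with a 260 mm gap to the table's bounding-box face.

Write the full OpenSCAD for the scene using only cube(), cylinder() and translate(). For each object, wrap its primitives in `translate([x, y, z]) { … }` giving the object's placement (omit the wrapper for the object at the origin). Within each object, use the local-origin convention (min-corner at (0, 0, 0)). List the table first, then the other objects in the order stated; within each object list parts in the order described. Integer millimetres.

translate([0, 0, 744]) cube([1256, 672, 33]);
translate([48, 48, 0]) cube([72, 72, 744]);
translate([1136, 48, 0]) cube([72, 72, 744]);
translate([48, 552, 0]) cube([72, 72, 744]);
translate([1136, 552, 0]) cube([72, 72, 744]);
translate([664, 251, 777]) {
  cube([39, 60, 1784]);
  translate([427, 0, 0]) cube([39, 60, 1784]);
  translate([39, 0, 220]) cube([388, 60, 22]);
  translate([39, 0, 501]) cube([388, 60, 22]);
  translate([39, 0, 782]) cube([388, 60, 22]);
  translate([39, 0, 1063]) cube([388, 60, 22]);
  translate([39, 0, 1344]) cube([388, 60, 22]);
  translate([39, 0, 1625]) cube([388, 60, 22]);
}
translate([452, -584, 0]) {
  translate([0, 0, 410]) cube([352, 324, 30]);
  translate([14, 14, 0]) cylinder(h = 410, r = 14);
  translate([338, 14, 0]) cylinder(h = 410, r = 14);
  translate([14, 310, 0]) cylinder(h = 410, r = 14);
  translate([338, 310, 0]) cylinder(h = 410, r = 14);
}
translate([452, 932, 0]) {
  translate([0, 0, 410]) cube([352, 324, 30]);
  translate([14, 14, 0]) cylinder(h = 410, r = 14);
  translate([338, 14, 0]) cylinder(h = 410, r = 14);
  translate([14, 310, 0]) cylinder(h = 410, r = 14);
  translate([338, 310, 0]) cylinder(h = 410, r = 14);
}
translate([1516, 174, 0]) {
  translate([0, 0, 410]) cube([352, 324, 30]);
  translate([14, 14, 0]) cylinder(h = 410, r = 14);
  translate([338, 14, 0]) cylinder(h = 410, r = 14);
  translate([14, 310, 0]) cylinder(h = 410, r = 14);
  translate([338, 310, 0]) cylinder(h = 410, r = 14);
}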